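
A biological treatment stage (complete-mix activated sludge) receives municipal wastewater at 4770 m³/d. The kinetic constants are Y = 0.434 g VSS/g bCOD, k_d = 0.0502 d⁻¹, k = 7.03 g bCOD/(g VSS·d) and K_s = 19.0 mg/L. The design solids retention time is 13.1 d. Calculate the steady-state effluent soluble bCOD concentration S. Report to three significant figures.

S ≈ 0.822 mg/L

From the Monod/SRT balance for a CMAS, S = K_s·(1+k_d θ_c)/[θ_c·(Y k − k_d) − 1] = 19.0 × (1 + 0.0502 × 13.1) / [13.1 × (0.434 × 7.03 − 0.0502) − 1] = 31.49 / 38.31 = 0.8221 mg/L.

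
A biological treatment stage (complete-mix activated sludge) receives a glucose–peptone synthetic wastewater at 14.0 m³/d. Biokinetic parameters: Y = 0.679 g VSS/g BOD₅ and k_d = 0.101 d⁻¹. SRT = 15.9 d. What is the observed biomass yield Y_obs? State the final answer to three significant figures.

Observed yield with endogenous decay: Y_obs = Y / (1 + k_d·θ_c) = 0.679 / (1 + 0.101 × 15.9) = 0.679 / 2.606 = 0.2606 g VSS/g BOD₅.

Y_obs ≈ 0.261 g VSS/g BOD₅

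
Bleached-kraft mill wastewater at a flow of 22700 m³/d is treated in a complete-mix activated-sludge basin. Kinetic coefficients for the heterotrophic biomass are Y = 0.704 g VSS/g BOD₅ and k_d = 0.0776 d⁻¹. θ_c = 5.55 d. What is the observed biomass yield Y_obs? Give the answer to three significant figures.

Y_obs ≈ 0.492 g VSS/g BOD₅

Observed yield with endogenous decay: Y_obs = Y / (1 + k_d·θ_c) = 0.704 / (1 + 0.0776 × 5.55) = 0.704 / 1.431 = 0.4921 g VSS/g BOD₅.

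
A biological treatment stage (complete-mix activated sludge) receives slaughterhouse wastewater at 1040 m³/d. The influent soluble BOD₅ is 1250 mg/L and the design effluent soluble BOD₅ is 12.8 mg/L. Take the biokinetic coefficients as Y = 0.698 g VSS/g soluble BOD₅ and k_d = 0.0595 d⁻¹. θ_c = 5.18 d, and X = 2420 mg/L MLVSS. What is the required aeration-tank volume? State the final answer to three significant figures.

Rearranging the biomass balance for a CMAS with decay, V = Y·Q·ΔS·θ_c / [X·(1+k_d θ_c)] = 0.698 × 1040 × (1250 − 12.8) × 5.18 / [2420 × (1 + 0.0595 × 5.18)] = 4.65×10^6 / 3166 = 1469 m³.

V ≈ 1470 m³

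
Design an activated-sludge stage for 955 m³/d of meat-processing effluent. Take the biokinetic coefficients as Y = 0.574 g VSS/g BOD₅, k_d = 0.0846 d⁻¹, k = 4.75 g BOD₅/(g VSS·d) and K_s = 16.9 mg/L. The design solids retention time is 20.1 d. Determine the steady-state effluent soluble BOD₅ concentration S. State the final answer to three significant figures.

S ≈ 0.876 mg/L

Effluent substrate depends only on kinetics and SRT: S = K_s(1 + k_d θ_c) / [θ_c(Yk − k_d) − 1] = 16.9 × (1 + 0.0846 × 20.1) / [20.1 × (0.574 × 4.75 − 0.0846) − 1] = 45.64 / 52.10 = 0.8759 mg/L.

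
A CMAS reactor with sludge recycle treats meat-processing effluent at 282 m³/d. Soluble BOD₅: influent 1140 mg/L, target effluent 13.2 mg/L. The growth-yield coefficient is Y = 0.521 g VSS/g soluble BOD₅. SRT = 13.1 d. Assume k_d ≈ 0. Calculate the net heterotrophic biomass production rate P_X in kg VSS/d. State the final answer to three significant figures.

No decay correction is needed, so Y_obs = Y = 0.521.
Mass of soluble BOD₅ removed per day: Q(S₀ − S) = 282 × 1127 g/m³ = 317.8 kg/d.
So the net sludge growth is P_X = 0.5210 × 317.8 = 165.6 kg VSS/d.

P_X ≈ 166 kg VSS/d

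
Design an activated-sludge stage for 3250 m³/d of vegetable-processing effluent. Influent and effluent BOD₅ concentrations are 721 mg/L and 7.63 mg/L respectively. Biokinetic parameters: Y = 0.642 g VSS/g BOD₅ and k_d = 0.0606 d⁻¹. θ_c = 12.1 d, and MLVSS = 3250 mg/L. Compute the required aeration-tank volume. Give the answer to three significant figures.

V ≈ 3200 m³

From the SRT design equation V = Y Q (S₀−S) θ_c / [X (1 + k_d θ_c)] = 0.642 × 3250 × (721 − 7.63) × 12.1 / [3250 × (1 + 0.0606 × 12.1)] = 1.8×10^7 / 5633 = 3197 m³.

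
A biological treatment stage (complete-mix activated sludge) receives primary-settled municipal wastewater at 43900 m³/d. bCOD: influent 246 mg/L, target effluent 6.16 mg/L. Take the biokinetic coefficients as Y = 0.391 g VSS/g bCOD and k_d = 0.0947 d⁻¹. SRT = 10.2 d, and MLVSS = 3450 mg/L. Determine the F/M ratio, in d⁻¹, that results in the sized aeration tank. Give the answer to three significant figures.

F/M ≈ 0.506 d⁻¹

Rearranging the biomass balance for a CMAS with decay, V = Y·Q·ΔS·θ_c / [X·(1+k_d θ_c)] = 0.391 × 43900 × (246 − 6.16) × 10.2 / [3450 × (1 + 0.0947 × 10.2)] = 4.2×10^7 / 6782 = 6191 m³.
Food-to-microorganism ratio F/M = Q S₀ / (V X) = 43900 × 246 / (6191 × 3450) = 0.5056 d⁻¹.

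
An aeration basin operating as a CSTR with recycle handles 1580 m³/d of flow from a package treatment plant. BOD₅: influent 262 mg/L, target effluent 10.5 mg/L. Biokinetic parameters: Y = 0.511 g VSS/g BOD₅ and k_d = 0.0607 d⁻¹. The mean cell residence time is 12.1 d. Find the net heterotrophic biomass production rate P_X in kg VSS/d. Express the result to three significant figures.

P_X ≈ 117 kg VSS/d

Y_obs = Y / (1 + k_d θ_c) = 0.511 / (1 + 0.0607 × 12.1) = 0.511 / 1.734 = 0.2946.
Substrate removed = Q·(S₀ − S) = 1580 m³/d × (262 − 10.5) g/m³ = 3.97×10^5 g/d = 397.4 kg/d.
Biomass produced: P_X = Y_obs·Q·ΔS = 0.2946 × 397.4 ≈ 117.1 kg VSS/d.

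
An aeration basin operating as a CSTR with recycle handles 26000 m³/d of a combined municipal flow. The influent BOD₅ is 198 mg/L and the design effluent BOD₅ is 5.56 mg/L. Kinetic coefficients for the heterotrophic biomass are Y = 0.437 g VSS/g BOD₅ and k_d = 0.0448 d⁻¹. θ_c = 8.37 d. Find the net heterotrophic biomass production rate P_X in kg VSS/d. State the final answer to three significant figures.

Y_obs = Y / (1 + k_d θ_c) = 0.437 / (1 + 0.0448 × 8.37) = 0.437 / 1.375 = 0.3178.
Mass of BOD₅ removed per day: Q(S₀ − S) = 26000 × 192.4 g/m³ = 5003 kg/d.
P_X = Y_obs · Q(S₀ − S) = 0.3178 × 5003 = 1590 kg VSS/d.

P_X ≈ 1590 kg VSS/d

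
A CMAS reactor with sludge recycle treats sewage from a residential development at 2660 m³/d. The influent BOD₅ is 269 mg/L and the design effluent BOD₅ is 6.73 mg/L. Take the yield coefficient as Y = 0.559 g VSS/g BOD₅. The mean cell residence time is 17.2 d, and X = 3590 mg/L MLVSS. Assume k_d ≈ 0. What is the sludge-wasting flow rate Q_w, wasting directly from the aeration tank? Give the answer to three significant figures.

Q_w ≈ 109 m³/d

With k_d = 0 the design equation reduces to V = Y Q (S₀−S) θ_c / X = 0.559 × 2660 × (269 − 6.73) × 17.2 / 3590 = 1868 m³.
With mixed-liquor wasting, θ_c = V/Q_w, so Q_w = V/θ_c = 1868/17.2 = 108.6 m³/d.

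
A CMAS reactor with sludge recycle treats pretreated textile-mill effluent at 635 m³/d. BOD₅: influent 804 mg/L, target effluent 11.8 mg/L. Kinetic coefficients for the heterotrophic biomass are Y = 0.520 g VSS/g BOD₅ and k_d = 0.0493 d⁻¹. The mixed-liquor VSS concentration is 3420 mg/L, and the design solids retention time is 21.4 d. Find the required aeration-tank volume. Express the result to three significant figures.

From the SRT design equation V = Y Q (S₀−S) θ_c / [X (1 + k_d θ_c)] = 0.520 × 635 × (804 − 11.8) × 21.4 / [3420 × (1 + 0.0493 × 21.4)] = 5.6×10^6 / 7028 = 796.5 m³.

V ≈ 796 m³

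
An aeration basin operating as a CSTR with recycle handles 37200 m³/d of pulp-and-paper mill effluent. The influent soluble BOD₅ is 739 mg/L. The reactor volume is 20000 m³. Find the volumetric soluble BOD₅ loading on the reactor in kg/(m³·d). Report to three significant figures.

Applied soluble BOD₅ load per unit volume = Q·S₀/V = (37200 × 739/1000)/20000 = 1.375 kg soluble BOD₅·m⁻³·d⁻¹.

L_v ≈ 1.37 kg soluble BOD₅/(m³·d)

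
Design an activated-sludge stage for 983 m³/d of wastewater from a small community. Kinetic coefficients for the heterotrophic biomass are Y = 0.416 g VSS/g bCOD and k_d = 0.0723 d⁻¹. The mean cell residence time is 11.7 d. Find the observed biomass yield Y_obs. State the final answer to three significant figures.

Y_obs ≈ 0.225 g VSS/g bCOD

Y_obs = Y / (1 + k_d θ_c) = 0.416 / (1 + 0.0723 × 11.7) = 0.416 / 1.846 = 0.2254.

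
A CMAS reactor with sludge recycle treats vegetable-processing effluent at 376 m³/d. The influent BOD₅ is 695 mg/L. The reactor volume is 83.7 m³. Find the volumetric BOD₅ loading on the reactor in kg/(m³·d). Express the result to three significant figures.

L_v ≈ 3.12 kg BOD₅/(m³·d)

Applied BOD₅ load per unit volume = Q·S₀/V = (376 × 695/1000)/83.70 = 3.122 kg BOD₅·m⁻³·d⁻¹.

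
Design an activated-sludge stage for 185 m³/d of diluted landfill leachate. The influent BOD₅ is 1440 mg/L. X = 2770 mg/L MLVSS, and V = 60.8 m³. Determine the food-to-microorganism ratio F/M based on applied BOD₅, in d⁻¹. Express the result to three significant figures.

F/M ≈ 1.58 d⁻¹

F/M = applied load / biomass = Q·S₀/(V·X) = 185 × 1440 / (60.80 × 2770) = 1.582 d⁻¹.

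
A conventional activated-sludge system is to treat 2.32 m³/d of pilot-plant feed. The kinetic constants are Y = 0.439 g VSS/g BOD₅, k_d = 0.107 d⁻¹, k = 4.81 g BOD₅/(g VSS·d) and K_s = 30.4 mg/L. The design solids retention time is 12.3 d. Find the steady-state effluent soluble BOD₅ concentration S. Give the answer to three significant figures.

For a completely mixed reactor with recycle the Lawrence–McCarty relation gives S = K_s·(1 + k_d·θ_c) / [θ_c·(Y·k − k_d) − 1] = 30.4 × (1 + 0.107 × 12.3) / [12.3 × (0.439 × 4.81 − 0.107) − 1] = 70.41 / 23.66 = 2.976 mg/L.

S ≈ 2.98 mg/L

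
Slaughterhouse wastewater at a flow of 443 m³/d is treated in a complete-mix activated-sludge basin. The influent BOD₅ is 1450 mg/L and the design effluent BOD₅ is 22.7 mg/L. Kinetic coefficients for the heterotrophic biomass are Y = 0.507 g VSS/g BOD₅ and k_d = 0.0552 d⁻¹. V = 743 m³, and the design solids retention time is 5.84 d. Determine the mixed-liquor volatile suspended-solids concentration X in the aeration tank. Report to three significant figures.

X = Y·Q·ΔS·θ_c / [V·(1 + k_d θ_c)] = 0.507 × 443 × (1450 − 22.7) × 5.84 / [743 × (1 + 0.0552 × 5.84)] = 1905 mg/L.

X ≈ 1910 mg/L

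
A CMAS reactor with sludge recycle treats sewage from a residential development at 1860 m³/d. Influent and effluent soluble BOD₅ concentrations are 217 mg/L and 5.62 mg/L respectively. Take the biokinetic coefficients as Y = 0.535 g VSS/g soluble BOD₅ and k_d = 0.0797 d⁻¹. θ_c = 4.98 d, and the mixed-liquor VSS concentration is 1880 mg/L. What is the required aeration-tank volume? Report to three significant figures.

From the SRT design equation V = Y Q (S₀−S) θ_c / [X (1 + k_d θ_c)] = 0.535 × 1860 × (217 − 5.62) × 4.98 / [1880 × (1 + 0.0797 × 4.98)] = 1.05×10^6 / 2626 = 398.9 m³.

V ≈ 399 m³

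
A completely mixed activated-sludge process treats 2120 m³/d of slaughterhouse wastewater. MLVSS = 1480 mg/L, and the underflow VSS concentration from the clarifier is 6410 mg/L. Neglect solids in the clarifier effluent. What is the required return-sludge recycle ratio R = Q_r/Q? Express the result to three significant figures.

R ≈ 0.300

R = Q_r/Q = X/(X_r − X) = 1480 / (6410 − 1480) = 0.3002.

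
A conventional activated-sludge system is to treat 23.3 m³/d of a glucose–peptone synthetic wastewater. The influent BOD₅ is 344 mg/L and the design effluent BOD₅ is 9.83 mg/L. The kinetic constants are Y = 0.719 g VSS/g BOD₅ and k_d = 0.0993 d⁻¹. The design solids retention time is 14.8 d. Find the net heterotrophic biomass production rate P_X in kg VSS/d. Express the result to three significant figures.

Correct the yield for decay: Y_obs = Y/(1 + k_d θ_c) = 0.719 / (1 + 0.0993 × 14.8) = 0.719 / 2.470 = 0.2911.
Mass of BOD₅ removed per day: Q(S₀ − S) = 23.3 × 334.2 g/m³ = 7.786 kg/d.
Net biomass production P_X = Y_obs × Q·(S₀ − S) = 0.2911 × 7.786 = 2.267 kg VSS/d.

P_X ≈ 2.27 kg VSS/d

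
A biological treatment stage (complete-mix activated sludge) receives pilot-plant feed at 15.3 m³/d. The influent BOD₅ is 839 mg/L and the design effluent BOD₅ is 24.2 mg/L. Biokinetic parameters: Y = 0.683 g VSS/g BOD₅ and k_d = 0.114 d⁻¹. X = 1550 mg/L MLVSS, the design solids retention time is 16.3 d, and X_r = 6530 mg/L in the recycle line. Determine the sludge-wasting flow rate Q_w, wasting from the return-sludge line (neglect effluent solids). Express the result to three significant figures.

Q_w ≈ 0.456 m³/d

From the SRT design equation V = Y Q (S₀−S) θ_c / [X (1 + k_d θ_c)] = 0.683 × 15.3 × (839 − 24.2) × 16.3 / [1550 × (1 + 0.114 × 16.3)] = 1.39×10^5 / 4430 = 31.33 m³.
Wasting from the return line (neglecting effluent solids): Q_w = V·X / (θ_c·X_r) = 31.33 × 1550 / (16.3 × 6530) = 0.4562 m³/d.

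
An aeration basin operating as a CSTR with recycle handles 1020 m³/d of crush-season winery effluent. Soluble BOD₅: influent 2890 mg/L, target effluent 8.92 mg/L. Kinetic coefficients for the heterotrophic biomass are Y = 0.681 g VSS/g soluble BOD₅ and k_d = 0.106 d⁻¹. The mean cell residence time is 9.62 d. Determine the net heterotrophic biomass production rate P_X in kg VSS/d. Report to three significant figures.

P_X ≈ 991 kg VSS/d

Correct the yield for decay: Y_obs = Y/(1 + k_d θ_c) = 0.681 / (1 + 0.106 × 9.62) = 0.681 / 2.020 = 0.3372.
Substrate removed = Q·(S₀ − S) = 1020 m³/d × (2890 − 8.92) g/m³ = 2.94×10^6 g/d = 2939 kg/d.
So the net sludge growth is P_X = 0.3372 × 2939 = 990.9 kg VSS/d.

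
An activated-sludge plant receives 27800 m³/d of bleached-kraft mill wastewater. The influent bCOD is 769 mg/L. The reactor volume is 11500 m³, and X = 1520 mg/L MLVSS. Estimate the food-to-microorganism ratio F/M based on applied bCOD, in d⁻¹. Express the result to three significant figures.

F/M ≈ 1.22 d⁻¹

Food-to-microorganism ratio F/M = Q S₀ / (V X) = 27800 × 769 / (11500 × 1520) = 1.223 d⁻¹.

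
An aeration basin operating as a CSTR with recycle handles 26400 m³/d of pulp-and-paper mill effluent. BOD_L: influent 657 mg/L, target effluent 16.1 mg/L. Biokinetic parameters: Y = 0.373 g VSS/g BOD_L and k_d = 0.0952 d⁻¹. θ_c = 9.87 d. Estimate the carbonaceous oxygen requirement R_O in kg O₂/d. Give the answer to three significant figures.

R_O ≈ 12300 kg O₂/d

Y_obs = Y / (1 + k_d θ_c) = 0.373 / (1 + 0.0952 × 9.87) = 0.373 / 1.940 = 0.1923.
Q·(S₀ − S) = 26400 × (657 − 16.1) × 10⁻³ = 16920 kg/d removed.
Biomass synthesised: P_X = Y_obs × 16920 = 3254 kg VSS/d.
Carbonaceous O₂ demand = substrate oxidised − cell-mass equivalent = 16920 − 1.42 × 3254 = 12299 kg O₂/d.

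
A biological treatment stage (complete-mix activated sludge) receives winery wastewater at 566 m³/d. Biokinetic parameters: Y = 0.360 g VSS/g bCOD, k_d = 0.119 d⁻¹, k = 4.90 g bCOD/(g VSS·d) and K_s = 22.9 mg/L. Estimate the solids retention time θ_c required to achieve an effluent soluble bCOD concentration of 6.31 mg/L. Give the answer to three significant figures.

From 1/θ_c = Y·k·S/(K_s + S) − k_d: Y·k·S/(K_s+S) = 0.360 × 4.90 × 6.31 / (22.9 + 6.31) = 0.3811 d⁻¹.
Then 1/θ_c = μ − k_d = 0.3811 − 0.119 = 0.2621 d⁻¹, giving θ_c = 3.816 d.

θ_c ≈ 3.82 d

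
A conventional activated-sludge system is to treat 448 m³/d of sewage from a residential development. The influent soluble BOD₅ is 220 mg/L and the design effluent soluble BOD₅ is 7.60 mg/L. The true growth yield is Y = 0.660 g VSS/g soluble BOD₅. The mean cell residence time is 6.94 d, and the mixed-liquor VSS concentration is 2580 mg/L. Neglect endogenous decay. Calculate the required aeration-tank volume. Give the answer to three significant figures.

V ≈ 169 m³

V·X = Y·Q·ΔS·θ_c gives V = 0.660 × 448 × (220 − 7.60) × 6.94 / 2580 = 168.9 m³.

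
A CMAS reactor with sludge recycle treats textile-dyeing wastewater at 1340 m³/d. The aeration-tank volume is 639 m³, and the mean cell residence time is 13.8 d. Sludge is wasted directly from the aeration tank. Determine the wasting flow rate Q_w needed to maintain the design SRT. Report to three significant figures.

With mixed-liquor wasting, θ_c = V/Q_w, so Q_w = V/θ_c = 639.0/13.8 = 46.30 m³/d.

Q_w ≈ 46.3 m³/d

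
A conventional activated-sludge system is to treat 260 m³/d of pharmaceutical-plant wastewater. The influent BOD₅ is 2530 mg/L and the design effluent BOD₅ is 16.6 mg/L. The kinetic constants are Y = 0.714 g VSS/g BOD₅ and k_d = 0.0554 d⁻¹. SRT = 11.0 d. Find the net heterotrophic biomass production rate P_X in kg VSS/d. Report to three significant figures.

Correct the yield for decay: Y_obs = Y/(1 + k_d θ_c) = 0.714 / (1 + 0.0554 × 11.0) = 0.714 / 1.609 = 0.4436.
Substrate removed = Q·(S₀ − S) = 260 m³/d × (2530 − 16.6) g/m³ = 6.53×10^5 g/d = 653.5 kg/d.
Net biomass production P_X = Y_obs × Q·(S₀ − S) = 0.4436 × 653.5 = 289.9 kg VSS/d.

P_X ≈ 290 kg VSS/d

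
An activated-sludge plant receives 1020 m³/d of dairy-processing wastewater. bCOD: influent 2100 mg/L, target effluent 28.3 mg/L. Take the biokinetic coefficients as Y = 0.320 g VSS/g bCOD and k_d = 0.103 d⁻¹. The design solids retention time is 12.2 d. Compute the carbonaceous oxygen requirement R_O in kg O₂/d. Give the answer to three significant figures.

R_O ≈ 1690 kg O₂/d

Observed yield with endogenous decay: Y_obs = Y / (1 + k_d·θ_c) = 0.320 / (1 + 0.103 × 12.2) = 0.320 / 2.257 = 0.1418 g VSS/g bCOD.
Mass of bCOD removed per day: Q(S₀ − S) = 1020 × 2072 g/m³ = 2113 kg/d.
P_X = Y_obs·Q·(S₀ − S) = 0.1418 × 2113 = 299.7 kg VSS/d.
R_O = Q·(S₀ − S) − 1.42·P_X = 2113 − 1.42 × 299.7 = 1688 kg O₂/d.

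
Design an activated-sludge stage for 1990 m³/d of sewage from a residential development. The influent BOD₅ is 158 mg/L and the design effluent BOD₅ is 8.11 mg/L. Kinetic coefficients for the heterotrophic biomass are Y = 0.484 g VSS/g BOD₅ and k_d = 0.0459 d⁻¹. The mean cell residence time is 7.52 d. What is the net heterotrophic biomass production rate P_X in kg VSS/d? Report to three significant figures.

Observed yield with endogenous decay: Y_obs = Y / (1 + k_d·θ_c) = 0.484 / (1 + 0.0459 × 7.52) = 0.484 / 1.345 = 0.3598 g VSS/g BOD₅.
Substrate removed = Q·(S₀ − S) = 1990 m³/d × (158 − 8.11) g/m³ = 2.98×10^5 g/d = 298.3 kg/d.
So the net sludge growth is P_X = 0.3598 × 298.3 = 107.3 kg VSS/d.

P_X ≈ 107 kg VSS/d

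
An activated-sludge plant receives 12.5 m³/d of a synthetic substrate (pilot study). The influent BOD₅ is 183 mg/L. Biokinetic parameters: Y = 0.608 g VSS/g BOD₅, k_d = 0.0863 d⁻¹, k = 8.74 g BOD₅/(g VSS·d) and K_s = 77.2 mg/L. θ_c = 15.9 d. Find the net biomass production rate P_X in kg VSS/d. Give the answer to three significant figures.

P_X ≈ 0.579 kg VSS/d

Effluent substrate depends only on kinetics and SRT: S = K_s(1 + k_d θ_c) / [θ_c(Yk − k_d) − 1] = 77.2 × (1 + 0.0863 × 15.9) / [15.9 × (0.608 × 8.74 − 0.0863) − 1] = 183.1 / 82.12 = 2.230 mg/L.
Observed yield with endogenous decay: Y_obs = Y / (1 + k_d·θ_c) = 0.608 / (1 + 0.0863 × 15.9) = 0.608 / 2.372 = 0.2563 g VSS/g BOD₅.
ΔS = 183 − 2.23 = 180.8 mg/L, so the substrate removal rate is 12.5 × 180.8/1000 = 2.260 kg BOD₅/d.
P_X = Y_obs · Q(S₀ − S) = 0.2563 × 2.260 = 0.5792 kg VSS/d.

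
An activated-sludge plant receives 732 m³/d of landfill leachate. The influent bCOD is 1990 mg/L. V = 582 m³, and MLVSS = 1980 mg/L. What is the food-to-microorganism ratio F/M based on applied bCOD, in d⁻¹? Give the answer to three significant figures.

F/M = applied load / biomass = Q·S₀/(V·X) = 732 × 1990 / (582.0 × 1980) = 1.264 d⁻¹.

F/M ≈ 1.26 d⁻¹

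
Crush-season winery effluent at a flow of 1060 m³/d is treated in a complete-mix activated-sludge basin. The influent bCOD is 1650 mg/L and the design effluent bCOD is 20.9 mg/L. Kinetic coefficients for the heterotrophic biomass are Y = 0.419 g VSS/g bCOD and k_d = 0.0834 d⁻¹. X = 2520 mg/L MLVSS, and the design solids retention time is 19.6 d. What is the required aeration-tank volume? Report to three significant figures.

V ≈ 2140 m³

Steady-state biomass mass balance: V·X·(1 + k_d·θ_c) = Y·Q·(S₀ − S)·θ_c, so V = 0.419 × 1060 × (1650 − 20.9) × 19.6 / [2520 × (1 + 0.0834 × 19.6)] = 1.42×10^7 / 6639 = 2136 m³.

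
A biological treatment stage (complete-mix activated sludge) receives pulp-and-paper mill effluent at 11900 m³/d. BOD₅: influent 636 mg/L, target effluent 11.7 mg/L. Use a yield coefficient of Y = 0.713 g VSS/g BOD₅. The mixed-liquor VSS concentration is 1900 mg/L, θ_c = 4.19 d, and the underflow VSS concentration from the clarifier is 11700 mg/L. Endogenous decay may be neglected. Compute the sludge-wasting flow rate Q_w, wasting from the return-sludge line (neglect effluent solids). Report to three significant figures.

Q_w ≈ 453 m³/d

V·X = Y·Q·ΔS·θ_c gives V = 0.713 × 11900 × (636 − 11.7) × 4.19 / 1900 = 11681 m³.
Q_w = (V·X)/(θ_c X_r) = 11681 × 1900 / (4.19 × 11700) = 452.7 m³/d.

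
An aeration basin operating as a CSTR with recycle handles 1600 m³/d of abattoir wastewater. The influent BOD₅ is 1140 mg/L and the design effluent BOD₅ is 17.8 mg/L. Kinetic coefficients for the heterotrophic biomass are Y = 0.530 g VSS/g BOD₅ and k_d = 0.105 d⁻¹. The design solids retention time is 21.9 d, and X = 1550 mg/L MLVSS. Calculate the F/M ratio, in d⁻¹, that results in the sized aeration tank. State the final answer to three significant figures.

F/M ≈ 0.289 d⁻¹

Rearranging the biomass balance for a CMAS with decay, V = Y·Q·ΔS·θ_c / [X·(1+k_d θ_c)] = 0.530 × 1600 × (1140 − 17.8) × 21.9 / [1550 × (1 + 0.105 × 21.9)] = 2.08×10^7 / 5114 = 4075 m³.
F/M = applied load / biomass = Q·S₀/(V·X) = 1600 × 1140 / (4075 × 1550) = 0.2888 d⁻¹.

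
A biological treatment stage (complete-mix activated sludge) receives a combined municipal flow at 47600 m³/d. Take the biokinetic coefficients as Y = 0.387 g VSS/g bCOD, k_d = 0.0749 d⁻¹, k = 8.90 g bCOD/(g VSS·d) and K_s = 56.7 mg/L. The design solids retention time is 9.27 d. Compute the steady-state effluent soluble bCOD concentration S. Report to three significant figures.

S ≈ 3.18 mg/L

From the Monod/SRT balance for a CMAS, S = K_s·(1+k_d θ_c)/[θ_c·(Y k − k_d) − 1] = 56.7 × (1 + 0.0749 × 9.27) / [9.27 × (0.387 × 8.90 − 0.0749) − 1] = 96.07 / 30.23 = 3.177 mg/L.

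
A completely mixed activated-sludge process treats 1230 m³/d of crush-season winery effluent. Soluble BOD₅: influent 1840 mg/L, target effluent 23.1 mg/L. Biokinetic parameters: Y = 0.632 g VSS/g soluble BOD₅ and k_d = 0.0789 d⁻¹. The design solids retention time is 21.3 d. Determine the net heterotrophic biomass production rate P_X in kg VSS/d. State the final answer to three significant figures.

Y_obs = Y / (1 + k_d θ_c) = 0.632 / (1 + 0.0789 × 21.3) = 0.632 / 2.681 = 0.2358.
Substrate removed = Q·(S₀ − S) = 1230 m³/d × (1840 − 23.1) g/m³ = 2.23×10^6 g/d = 2235 kg/d.
So the net sludge growth is P_X = 0.2358 × 2235 = 526.9 kg VSS/d.

P_X ≈ 527 kg VSS/d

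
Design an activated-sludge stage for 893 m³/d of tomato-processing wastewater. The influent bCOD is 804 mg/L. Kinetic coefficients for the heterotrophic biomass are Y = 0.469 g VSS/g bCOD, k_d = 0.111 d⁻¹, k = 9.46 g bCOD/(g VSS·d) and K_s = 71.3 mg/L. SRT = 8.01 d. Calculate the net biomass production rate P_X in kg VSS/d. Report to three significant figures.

P_X ≈ 177 kg VSS/d

From the Monod/SRT balance for a CMAS, S = K_s·(1+k_d θ_c)/[θ_c·(Y k − k_d) − 1] = 71.3 × (1 + 0.111 × 8.01) / [8.01 × (0.469 × 9.46 − 0.111) − 1] = 134.7 / 33.65 = 4.003 mg/L.
Observed yield with endogenous decay: Y_obs = Y / (1 + k_d·θ_c) = 0.469 / (1 + 0.111 × 8.01) = 0.469 / 1.889 = 0.2483 g VSS/g bCOD.
ΔS = 804 − 4.00 = 800.0 mg/L, so the substrate removal rate is 893 × 800.0/1000 = 714.4 kg bCOD/d.
Net biomass production P_X = Y_obs × Q·(S₀ − S) = 0.2483 × 714.4 = 177.4 kg VSS/d.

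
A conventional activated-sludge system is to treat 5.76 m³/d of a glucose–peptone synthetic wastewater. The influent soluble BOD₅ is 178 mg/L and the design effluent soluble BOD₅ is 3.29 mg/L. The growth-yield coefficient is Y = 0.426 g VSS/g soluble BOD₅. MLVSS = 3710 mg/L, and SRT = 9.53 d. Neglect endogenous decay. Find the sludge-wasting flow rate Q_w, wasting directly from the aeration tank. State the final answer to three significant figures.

Q_w ≈ 0.116 m³/d

Biomass mass balance (decay neglected): V·X = Y·Q·(S₀ − S)·θ_c, so V = 0.426 × 5.76 × (178 − 3.29) × 9.53 / 3710 = 1.101 m³.
With mixed-liquor wasting, θ_c = V/Q_w, so Q_w = V/θ_c = 1.101/9.53 = 0.1156 m³/d.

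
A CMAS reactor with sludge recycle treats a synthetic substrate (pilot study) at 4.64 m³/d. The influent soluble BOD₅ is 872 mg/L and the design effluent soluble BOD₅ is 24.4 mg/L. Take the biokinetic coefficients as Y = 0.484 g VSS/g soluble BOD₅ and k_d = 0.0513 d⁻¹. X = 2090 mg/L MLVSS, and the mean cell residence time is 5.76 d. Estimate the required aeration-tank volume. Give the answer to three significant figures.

V ≈ 4.05 m³

Rearranging the biomass balance for a CMAS with decay, V = Y·Q·ΔS·θ_c / [X·(1+k_d θ_c)] = 0.484 × 4.64 × (872 − 24.4) × 5.76 / [2090 × (1 + 0.0513 × 5.76)] = 1.1×10^4 / 2708 = 4.049 m³.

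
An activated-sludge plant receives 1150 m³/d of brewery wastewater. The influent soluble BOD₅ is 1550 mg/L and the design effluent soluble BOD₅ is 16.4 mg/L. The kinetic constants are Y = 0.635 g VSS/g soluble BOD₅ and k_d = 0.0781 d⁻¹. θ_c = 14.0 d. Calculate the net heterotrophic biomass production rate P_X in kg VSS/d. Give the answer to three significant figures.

Y_obs = Y / (1 + k_d θ_c) = 0.635 / (1 + 0.0781 × 14.0) = 0.635 / 2.093 = 0.3033.
Mass of soluble BOD₅ removed per day: Q(S₀ − S) = 1150 × 1534 g/m³ = 1764 kg/d.
Net biomass production P_X = Y_obs × Q·(S₀ − S) = 0.3033 × 1764 = 535.0 kg VSS/d.

P_X ≈ 535 kg VSS/d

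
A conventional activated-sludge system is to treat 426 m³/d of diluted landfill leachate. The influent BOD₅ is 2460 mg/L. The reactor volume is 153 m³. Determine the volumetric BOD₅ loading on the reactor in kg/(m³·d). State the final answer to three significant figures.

L_v = Q S₀ / V = 426 × 2460 × 10⁻³ / 153.0 = 6.849 kg/(m³·d).

L_v ≈ 6.85 kg BOD₅/(m³·d)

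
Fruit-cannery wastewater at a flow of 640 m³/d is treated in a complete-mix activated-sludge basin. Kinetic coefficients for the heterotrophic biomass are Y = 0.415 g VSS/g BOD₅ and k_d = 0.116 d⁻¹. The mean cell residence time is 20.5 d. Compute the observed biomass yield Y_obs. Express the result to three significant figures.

Observed yield with endogenous decay: Y_obs = Y / (1 + k_d·θ_c) = 0.415 / (1 + 0.116 × 20.5) = 0.415 / 3.378 = 0.1229 g VSS/g BOD₅.

Y_obs ≈ 0.123 g VSS/g BOD₅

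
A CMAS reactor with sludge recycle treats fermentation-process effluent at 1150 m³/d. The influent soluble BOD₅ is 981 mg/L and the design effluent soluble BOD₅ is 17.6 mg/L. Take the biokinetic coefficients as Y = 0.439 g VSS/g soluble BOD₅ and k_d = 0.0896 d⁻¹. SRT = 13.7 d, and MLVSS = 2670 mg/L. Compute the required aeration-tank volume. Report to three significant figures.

V ≈ 1120 m³

Steady-state biomass mass balance: V·X·(1 + k_d·θ_c) = Y·Q·(S₀ − S)·θ_c, so V = 0.439 × 1150 × (981 − 17.6) × 13.7 / [2670 × (1 + 0.0896 × 13.7)] = 6.66×10^6 / 5947 = 1120 m³.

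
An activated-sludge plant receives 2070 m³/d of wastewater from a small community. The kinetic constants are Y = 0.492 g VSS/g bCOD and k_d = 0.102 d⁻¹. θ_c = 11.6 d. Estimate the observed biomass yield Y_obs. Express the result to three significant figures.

Y_obs = Y / (1 + k_d θ_c) = 0.492 / (1 + 0.102 × 11.6) = 0.492 / 2.183 = 0.2254.

Y_obs ≈ 0.225 g VSS/g bCOD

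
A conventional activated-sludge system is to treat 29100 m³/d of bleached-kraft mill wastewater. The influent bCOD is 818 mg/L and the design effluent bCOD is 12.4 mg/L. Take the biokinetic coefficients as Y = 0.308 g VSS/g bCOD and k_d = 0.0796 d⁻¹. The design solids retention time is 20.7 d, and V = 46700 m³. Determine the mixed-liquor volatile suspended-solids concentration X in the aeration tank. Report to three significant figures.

From V·X·(1 + k_d·θ_c) = Y·Q·(S₀ − S)·θ_c: X = 0.308 × 29100 × (818 − 12.4) × 20.7 / [46700 × (1 + 0.0796 × 20.7)] = 1209 mg/L.

X ≈ 1210 mg/L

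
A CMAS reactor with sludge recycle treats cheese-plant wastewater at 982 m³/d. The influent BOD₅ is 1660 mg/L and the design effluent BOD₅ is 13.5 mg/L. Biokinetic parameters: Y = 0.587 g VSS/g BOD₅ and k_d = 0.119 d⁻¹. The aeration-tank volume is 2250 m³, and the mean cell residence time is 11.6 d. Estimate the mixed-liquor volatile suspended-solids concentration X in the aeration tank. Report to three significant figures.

Solving the biomass balance for X: X = Y Q (S₀−S) θ_c / [V (1+k_d θ_c)] = 0.587 × 982 × (1660 − 13.5) × 11.6 / [2250 × (1 + 0.119 × 11.6)] = 2056 mg/L.

X ≈ 2060 mg/L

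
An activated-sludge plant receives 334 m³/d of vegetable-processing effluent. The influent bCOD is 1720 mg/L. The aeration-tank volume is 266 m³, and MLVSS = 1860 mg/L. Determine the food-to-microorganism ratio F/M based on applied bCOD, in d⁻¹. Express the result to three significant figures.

F/M ≈ 1.16 d⁻¹

Food-to-microorganism ratio F/M = Q S₀ / (V X) = 334 × 1720 / (266.0 × 1860) = 1.161 d⁻¹.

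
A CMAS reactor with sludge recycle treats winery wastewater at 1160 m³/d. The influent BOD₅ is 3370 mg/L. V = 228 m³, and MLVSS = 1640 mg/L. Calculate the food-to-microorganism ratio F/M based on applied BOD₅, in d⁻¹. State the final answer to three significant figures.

F/M ≈ 10.5 d⁻¹

Food-to-microorganism ratio F/M = Q S₀ / (V X) = 1160 × 3370 / (228.0 × 1640) = 10.45 d⁻¹.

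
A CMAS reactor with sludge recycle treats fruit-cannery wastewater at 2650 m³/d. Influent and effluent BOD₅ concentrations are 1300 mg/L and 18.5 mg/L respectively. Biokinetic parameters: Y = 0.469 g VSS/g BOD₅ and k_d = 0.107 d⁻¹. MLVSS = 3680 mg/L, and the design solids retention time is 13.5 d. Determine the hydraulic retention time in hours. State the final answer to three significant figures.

Rearranging the biomass balance for a CMAS with decay, V = Y·Q·ΔS·θ_c / [X·(1+k_d θ_c)] = 0.469 × 2650 × (1300 − 18.5) × 13.5 / [3680 × (1 + 0.107 × 13.5)] = 2.15×10^7 / 8996 = 2390 m³.
Hydraulic retention time τ = V/Q = 2390 / 2650 = 0.9020 d = 21.65 h.

τ ≈ 21.6 h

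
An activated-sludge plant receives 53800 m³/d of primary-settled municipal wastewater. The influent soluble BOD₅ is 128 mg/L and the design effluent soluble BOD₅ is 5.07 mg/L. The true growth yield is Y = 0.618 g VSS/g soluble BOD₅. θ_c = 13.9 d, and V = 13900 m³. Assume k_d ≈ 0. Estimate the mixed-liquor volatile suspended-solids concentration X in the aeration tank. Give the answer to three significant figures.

Without decay, X = Y Q (S₀−S) θ_c / V = 0.618 × 53800 × (128 − 5.07) × 13.9 / 13900 = 4087 mg/L.

X ≈ 4090 mg/L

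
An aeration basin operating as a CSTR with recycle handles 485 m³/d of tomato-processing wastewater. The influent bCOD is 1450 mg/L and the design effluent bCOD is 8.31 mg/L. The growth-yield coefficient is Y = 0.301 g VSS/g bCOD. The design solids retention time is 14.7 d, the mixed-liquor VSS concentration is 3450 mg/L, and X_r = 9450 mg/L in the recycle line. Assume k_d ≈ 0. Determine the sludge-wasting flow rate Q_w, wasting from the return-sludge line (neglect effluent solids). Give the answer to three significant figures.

Q_w ≈ 22.3 m³/d

V·X = Y·Q·ΔS·θ_c gives V = 0.301 × 485 × (1450 − 8.31) × 14.7 / 3450 = 896.8 m³.
θ_c = V·X/(Q_w·X_r) when wasting from the recycle, so Q_w = V·X/(θ_c·X_r) = 896.8 × 3450 / (14.7 × 9450) = 22.27 m³/d.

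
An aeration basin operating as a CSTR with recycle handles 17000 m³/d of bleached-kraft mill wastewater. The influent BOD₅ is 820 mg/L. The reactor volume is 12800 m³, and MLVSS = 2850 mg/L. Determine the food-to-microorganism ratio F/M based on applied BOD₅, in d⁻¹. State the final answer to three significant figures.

F/M ≈ 0.382 d⁻¹

F/M = Q·S₀ / (V·X) = 17000 × 820 / (12800 × 2850) = 0.3821 g BOD₅·(g VSS·d)⁻¹.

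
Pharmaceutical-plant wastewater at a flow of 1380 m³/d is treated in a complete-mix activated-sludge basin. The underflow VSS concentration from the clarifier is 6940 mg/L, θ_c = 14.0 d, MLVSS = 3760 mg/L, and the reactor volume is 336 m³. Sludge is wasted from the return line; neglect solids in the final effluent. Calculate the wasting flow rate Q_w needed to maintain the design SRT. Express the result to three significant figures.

Q_w ≈ 13.0 m³/d

θ_c = V·X/(Q_w·X_r) when wasting from the recycle, so Q_w = V·X/(θ_c·X_r) = 336.0 × 3760 / (14.0 × 6940) = 13.00 m³/d.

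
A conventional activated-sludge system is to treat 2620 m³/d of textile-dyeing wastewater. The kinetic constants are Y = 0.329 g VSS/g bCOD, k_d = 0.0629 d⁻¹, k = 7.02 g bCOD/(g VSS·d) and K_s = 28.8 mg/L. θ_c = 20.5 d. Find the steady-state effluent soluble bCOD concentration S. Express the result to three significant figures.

S ≈ 1.46 mg/L

For a completely mixed reactor with recycle the Lawrence–McCarty relation gives S = K_s·(1 + k_d·θ_c) / [θ_c·(Y·k − k_d) − 1] = 28.8 × (1 + 0.0629 × 20.5) / [20.5 × (0.329 × 7.02 − 0.0629) − 1] = 65.94 / 45.06 = 1.463 mg/L.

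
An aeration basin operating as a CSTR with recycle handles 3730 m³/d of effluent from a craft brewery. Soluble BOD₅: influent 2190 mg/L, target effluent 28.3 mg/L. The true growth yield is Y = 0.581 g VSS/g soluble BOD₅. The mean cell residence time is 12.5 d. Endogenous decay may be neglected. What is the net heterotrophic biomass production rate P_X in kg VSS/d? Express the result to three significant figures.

P_X ≈ 4680 kg VSS/d

Since k_d ≈ 0, Y_obs = Y = 0.581 g VSS/g soluble BOD₅.
ΔS = 2190 − 28.3 = 2162 mg/L, so the substrate removal rate is 3730 × 2162/1000 = 8063 kg soluble BOD₅/d.
So the net sludge growth is P_X = 0.5810 × 8063 = 4685 kg VSS/d.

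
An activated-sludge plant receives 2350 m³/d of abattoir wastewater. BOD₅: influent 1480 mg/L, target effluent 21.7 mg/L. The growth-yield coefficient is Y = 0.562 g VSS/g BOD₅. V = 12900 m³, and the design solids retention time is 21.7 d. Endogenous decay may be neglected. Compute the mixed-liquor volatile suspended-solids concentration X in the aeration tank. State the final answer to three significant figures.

X = Y·Q·ΔS·θ_c / V = 0.562 × 2350 × (1480 − 21.7) × 21.7 / 12900 = 3240 mg/L.

X ≈ 3240 mg/L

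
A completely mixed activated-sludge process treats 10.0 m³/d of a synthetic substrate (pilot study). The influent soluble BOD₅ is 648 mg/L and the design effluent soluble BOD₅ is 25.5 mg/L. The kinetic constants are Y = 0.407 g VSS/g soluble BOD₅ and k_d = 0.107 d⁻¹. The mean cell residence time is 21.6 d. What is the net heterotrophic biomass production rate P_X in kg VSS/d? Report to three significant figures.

Y_obs = Y / (1 + k_d θ_c) = 0.407 / (1 + 0.107 × 21.6) = 0.407 / 3.311 = 0.1229.
Q·(S₀ − S) = 10.0 × (648 − 25.5) × 10⁻³ = 6.225 kg/d removed.
Biomass produced: P_X = Y_obs·Q·ΔS = 0.1229 × 6.225 ≈ 0.7652 kg VSS/d.

P_X ≈ 0.765 kg VSS/d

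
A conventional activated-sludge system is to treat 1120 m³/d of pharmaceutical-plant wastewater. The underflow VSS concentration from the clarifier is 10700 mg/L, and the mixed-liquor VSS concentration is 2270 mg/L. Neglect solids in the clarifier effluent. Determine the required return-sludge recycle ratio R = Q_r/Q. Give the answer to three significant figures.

R ≈ 0.269

R = Q_r/Q = X/(X_r − X) = 2270 / (10700 − 2270) = 0.2693.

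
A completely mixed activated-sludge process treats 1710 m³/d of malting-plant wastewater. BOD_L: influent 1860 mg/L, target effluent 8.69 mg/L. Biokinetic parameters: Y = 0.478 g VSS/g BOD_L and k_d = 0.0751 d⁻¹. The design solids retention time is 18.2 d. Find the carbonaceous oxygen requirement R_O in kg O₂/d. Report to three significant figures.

R_O ≈ 2260 kg O₂/d

Y_obs = Y / (1 + k_d θ_c) = 0.478 / (1 + 0.0751 × 18.2) = 0.478 / 2.367 = 0.2020.
Substrate removed = Q·(S₀ − S) = 1710 m³/d × (1860 − 8.69) g/m³ = 3.17×10^6 g/d = 3166 kg/d.
Net sludge production P_X = 0.2020 × 3166 = 639.3 kg VSS/d.
R_O = Q·ΔS − 1.42 P_X = 3166 − 907.9 = 2258 kg O₂/d.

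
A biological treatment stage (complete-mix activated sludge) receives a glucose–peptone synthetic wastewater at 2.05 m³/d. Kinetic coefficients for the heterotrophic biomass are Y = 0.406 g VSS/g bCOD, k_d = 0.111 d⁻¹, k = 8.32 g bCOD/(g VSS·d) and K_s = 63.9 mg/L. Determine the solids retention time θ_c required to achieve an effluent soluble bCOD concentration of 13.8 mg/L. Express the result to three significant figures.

From 1/θ_c = Y·k·S/(K_s + S) − k_d: Y·k·S/(K_s+S) = 0.406 × 8.32 × 13.8 / (63.9 + 13.8) = 0.5999 d⁻¹.
Then 1/θ_c = μ − k_d = 0.5999 − 0.111 = 0.4889 d⁻¹, giving θ_c = 2.045 d.

θ_c ≈ 2.05 d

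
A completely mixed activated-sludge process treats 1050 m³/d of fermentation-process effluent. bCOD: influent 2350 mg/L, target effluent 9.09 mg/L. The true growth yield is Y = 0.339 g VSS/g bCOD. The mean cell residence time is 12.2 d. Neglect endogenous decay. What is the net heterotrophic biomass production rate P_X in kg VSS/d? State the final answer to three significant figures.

Since k_d ≈ 0, Y_obs = Y = 0.339 g VSS/g bCOD.
Substrate removed = Q·(S₀ − S) = 1050 m³/d × (2350 − 9.09) g/m³ = 2.46×10^6 g/d = 2458 kg/d.
Net biomass production P_X = Y_obs × Q·(S₀ − S) = 0.3390 × 2458 = 833.2 kg VSS/d.

P_X ≈ 833 kg VSS/d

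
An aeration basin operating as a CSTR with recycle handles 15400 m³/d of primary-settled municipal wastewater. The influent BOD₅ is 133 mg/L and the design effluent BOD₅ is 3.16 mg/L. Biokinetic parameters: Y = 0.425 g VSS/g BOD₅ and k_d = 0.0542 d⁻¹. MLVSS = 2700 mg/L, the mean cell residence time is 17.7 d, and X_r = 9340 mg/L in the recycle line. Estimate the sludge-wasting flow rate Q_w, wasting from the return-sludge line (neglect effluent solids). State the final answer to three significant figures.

From the SRT design equation V = Y Q (S₀−S) θ_c / [X (1 + k_d θ_c)] = 0.425 × 15400 × (133 − 3.16) × 17.7 / [2700 × (1 + 0.0542 × 17.7)] = 1.5×10^7 / 5290 = 2843 m³.
Q_w = (V·X)/(θ_c X_r) = 2843 × 2700 / (17.7 × 9340) = 46.44 m³/d.

Q_w ≈ 46.4 m³/d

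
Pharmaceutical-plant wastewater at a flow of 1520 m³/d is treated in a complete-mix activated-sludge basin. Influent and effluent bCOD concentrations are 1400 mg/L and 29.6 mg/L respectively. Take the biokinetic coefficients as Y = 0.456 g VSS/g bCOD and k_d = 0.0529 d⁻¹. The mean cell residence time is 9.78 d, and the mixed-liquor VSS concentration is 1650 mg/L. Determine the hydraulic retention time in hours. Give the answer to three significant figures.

τ ≈ 58.6 h

From the SRT design equation V = Y Q (S₀−S) θ_c / [X (1 + k_d θ_c)] = 0.456 × 1520 × (1400 − 29.6) × 9.78 / [1650 × (1 + 0.0529 × 9.78)] = 9.29×10^6 / 2504 = 3710 m³.
HRT = V/Q = 3710 m³ / 1520 m³·d⁻¹ = 2.441 d × 24 = 58.59 h.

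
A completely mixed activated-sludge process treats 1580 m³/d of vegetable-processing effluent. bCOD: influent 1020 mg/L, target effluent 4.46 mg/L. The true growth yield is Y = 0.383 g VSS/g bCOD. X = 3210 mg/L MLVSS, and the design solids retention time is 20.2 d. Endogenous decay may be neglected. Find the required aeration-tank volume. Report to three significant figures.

V ≈ 3870 m³

Biomass mass balance (decay neglected): V·X = Y·Q·(S₀ − S)·θ_c, so V = 0.383 × 1580 × (1020 − 4.46) × 20.2 / 3210 = 3867 m³.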